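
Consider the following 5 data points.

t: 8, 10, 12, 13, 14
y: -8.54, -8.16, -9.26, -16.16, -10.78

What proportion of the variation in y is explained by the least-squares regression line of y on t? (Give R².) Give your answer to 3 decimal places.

0.362

n = 5, Σx = 57, Σy = -52.9, Σxy = -622.04, Σx² = 673, Σy² = 602.6188
Sxx = Σx² − (Σx)²/n = 673 − 649.8 = 23.2
Sxy = Σxy − (Σx)(Σy)/n = -622.04 − (-603.06) = -18.98
Syy = Σy² − (Σy)²/n = 602.6188 − 559.682 = 42.9368
R² = Sxy²/(Sxx·Syy) = (-18.98)²/(23.2·42.9368) = 0.361639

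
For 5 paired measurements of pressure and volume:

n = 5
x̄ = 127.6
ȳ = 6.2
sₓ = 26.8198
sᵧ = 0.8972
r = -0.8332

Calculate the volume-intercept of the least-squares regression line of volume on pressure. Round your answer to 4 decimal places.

9.7566

b = r · sᵧ/sₓ = -0.8332 · 0.8972/26.8198 = -0.027873
a = ȳ − b·x̄ = 6.2 − (-0.027873)·127.6 = 9.756589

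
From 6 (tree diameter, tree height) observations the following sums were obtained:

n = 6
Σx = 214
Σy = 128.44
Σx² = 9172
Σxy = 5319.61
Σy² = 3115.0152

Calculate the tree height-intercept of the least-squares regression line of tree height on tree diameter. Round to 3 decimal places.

Sxx = Σx² − (Σx)²/n = 9172 − 7632.666667 = 1539.333333
Sxy = Σxy − (Σx)(Σy)/n = 5319.61 − 4581.026667 = 738.583333
b = Sxy/Sxx = 738.583333/1539.333333 = 0.479807
a = ȳ − b·x̄ = 21.406667 − 0.479807·35.666667 = 4.293540

4.294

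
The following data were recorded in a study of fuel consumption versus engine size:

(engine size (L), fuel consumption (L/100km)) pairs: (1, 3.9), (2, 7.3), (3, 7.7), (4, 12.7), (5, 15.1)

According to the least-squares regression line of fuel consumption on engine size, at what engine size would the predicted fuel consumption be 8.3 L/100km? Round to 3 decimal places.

2.626

n = 5, Σx = 15, Σy = 46.7, Σxy = 167.9, Σx² = 55
Sxx = Σx² − (Σx)²/n = 55 − 45 = 10
Sxy = Σxy − (Σx)(Σy)/n = 167.9 − 140.1 = 27.8
b = Sxy/Sxx = 27.8/10 = 2.78
a = ȳ − b·x̄ = 9.34 − 2.78·3 = 1
Set a + b·x = 8.3: x = (8.3 − 1) / 2.78 = 2.625899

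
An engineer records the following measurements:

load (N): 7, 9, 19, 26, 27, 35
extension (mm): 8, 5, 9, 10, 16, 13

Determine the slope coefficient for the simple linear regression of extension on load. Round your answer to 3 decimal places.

n = 6, Σx = 123, Σy = 61, Σxy = 1419, Σx² = 3121
Sxx = Σx² − (Σx)²/n = 3121 − 2521.5 = 599.5
Sxy = Σxy − (Σx)(Σy)/n = 1419 − 1250.5 = 168.5
b = Sxy/Sxx = 168.5/599.5 = 0.281068

0.281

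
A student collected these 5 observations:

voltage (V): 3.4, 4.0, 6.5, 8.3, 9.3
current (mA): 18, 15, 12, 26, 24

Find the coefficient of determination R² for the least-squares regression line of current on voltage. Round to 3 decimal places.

n = 5, Σx = 31.5, Σy = 95, Σxy = 638.2, Σx² = 225.19, Σy² = 1945
Sxx = Σx² − (Σx)²/n = 225.19 − 198.45 = 26.74
Sxy = Σxy − (Σx)(Σy)/n = 638.2 − 598.5 = 39.7
Syy = Σy² − (Σy)²/n = 1945 − 1805 = 140
R² = Sxy²/(Sxx·Syy) = (39.7)²/(26.74·140) = 0.421009

0.421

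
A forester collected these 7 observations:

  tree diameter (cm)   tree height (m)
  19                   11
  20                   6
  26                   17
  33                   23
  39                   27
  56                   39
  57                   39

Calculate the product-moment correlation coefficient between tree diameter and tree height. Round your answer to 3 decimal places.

n = 7, Σx = 250, Σy = 162, Σxy = 6990, Σx² = 10432, Σy² = 4746
Sxx = Σx² − (Σx)²/n = 10432 − 8928.571429 = 1503.428571
Sxy = Σxy − (Σx)(Σy)/n = 6990 − 5785.714286 = 1204.285714
Syy = Σy² − (Σy)²/n = 4746 − 3749.142857 = 996.857143
r = Sxy/√(Sxx·Syy) = 1204.285714/√(1498703.510204) = 1204.285714/1224.215467 = 0.983720

0.984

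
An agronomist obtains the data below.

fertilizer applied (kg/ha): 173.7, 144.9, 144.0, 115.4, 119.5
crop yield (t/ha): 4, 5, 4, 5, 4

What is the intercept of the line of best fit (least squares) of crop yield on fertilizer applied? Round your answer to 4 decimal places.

5.5858

n = 5, Σx = 697.5, Σy = 22, Σxy = 3050.3, Σx² = 99501.11
Sxx = Σx² − (Σx)²/n = 99501.11 − 97301.25 = 2199.86
Sxy = Σxy − (Σx)(Σy)/n = 3050.3 − 3069 = -18.7
b = Sxy/Sxx = -18.7/2199.86 = -0.008501
a = ȳ − b·x̄ = 4.4 − (-0.008501)·139.5 = 5.585825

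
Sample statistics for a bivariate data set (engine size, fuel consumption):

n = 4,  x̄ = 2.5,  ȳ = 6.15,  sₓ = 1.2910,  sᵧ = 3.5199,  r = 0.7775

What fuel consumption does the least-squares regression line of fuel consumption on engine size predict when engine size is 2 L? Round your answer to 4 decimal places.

b = r · sᵧ/sₓ = 0.7775 · 3.5199/1.291 = 2.119847
a = ȳ − b·x̄ = 6.15 − 2.119847·2.5 = 0.850383
ŷ(2) = a + b·2 = 0.850383 + 2.119847·2 = 5.090077

5.0901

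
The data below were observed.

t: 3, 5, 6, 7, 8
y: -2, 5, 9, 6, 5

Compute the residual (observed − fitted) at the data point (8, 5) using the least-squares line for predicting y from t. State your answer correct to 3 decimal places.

-2.811

n = 5, Σx = 29, Σy = 23, Σxy = 155, Σx² = 183
Sxx = Σx² − (Σx)²/n = 183 − 168.2 = 14.8
Sxy = Σxy − (Σx)(Σy)/n = 155 − 133.4 = 21.6
b = Sxy/Sxx = 21.6/14.8 = 1.459459
a = ȳ − b·x̄ = 4.6 − 1.459459·5.8 = -3.864865
ŷ(8) = -3.864865 + 1.459459·8 = 7.810811
residual = y − ŷ = 5 − 7.810811 = -2.810811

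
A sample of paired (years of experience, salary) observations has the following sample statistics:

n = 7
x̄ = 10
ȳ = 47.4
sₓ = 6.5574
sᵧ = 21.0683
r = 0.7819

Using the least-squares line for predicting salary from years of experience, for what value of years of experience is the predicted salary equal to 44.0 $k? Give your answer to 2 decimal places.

8.65

b = r · sᵧ/sₓ = 0.7819 · 21.0683/6.5574 = 2.512170
a = ȳ − b·x̄ = 47.4 − 2.512170·10 = 22.278300
Set a + b·x = 44.0: x = (44.0 − 22.278300) / 2.512170 = 8.646588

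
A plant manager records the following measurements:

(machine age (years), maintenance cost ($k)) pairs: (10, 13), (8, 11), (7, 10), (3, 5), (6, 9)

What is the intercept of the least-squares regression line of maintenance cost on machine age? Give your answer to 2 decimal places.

1.84

n = 5, Σx = 34, Σy = 48, Σxy = 357, Σx² = 258
Sxx = Σx² − (Σx)²/n = 258 − 231.2 = 26.8
Sxy = Σxy − (Σx)(Σy)/n = 357 − 326.4 = 30.6
b = Sxy/Sxx = 30.6/26.8 = 1.141791
a = ȳ − b·x̄ = 9.6 − 1.141791·6.8 = 1.835821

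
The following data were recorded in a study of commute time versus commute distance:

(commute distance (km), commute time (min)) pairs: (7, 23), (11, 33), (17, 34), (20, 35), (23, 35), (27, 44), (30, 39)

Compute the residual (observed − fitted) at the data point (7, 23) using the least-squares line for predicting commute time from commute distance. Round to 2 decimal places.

n = 7, Σx = 135, Σy = 243, Σxy = 4965, Σx² = 3017
Sxx = Σx² − (Σx)²/n = 3017 − 2603.571429 = 413.428571
Sxy = Σxy − (Σx)(Σy)/n = 4965 − 4686.428571 = 278.571429
b = Sxy/Sxx = 278.571429/413.428571 = 0.673808
a = ȳ − b·x̄ = 34.714286 − 0.673808·19.285714 = 21.719419
ŷ(7) = 21.719419 + 0.673808·7 = 26.436075
residual = y − ŷ = 23 − 26.436075 = -3.436075

-3.44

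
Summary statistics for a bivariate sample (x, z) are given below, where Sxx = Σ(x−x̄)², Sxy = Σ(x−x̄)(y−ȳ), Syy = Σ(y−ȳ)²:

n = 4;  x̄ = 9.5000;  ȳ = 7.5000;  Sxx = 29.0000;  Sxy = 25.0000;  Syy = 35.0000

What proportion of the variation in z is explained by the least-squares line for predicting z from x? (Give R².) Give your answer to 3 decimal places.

R² = Sxy²/(Sxx·Syy) = (25)²/(29·35) = 0.615764

0.616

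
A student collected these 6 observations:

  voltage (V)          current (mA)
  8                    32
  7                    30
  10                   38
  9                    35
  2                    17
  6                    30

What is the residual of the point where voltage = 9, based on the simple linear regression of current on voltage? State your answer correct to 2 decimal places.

n = 6, Σx = 42, Σy = 182, Σxy = 1375, Σx² = 334
Sxx = Σx² − (Σx)²/n = 334 − 294 = 40
Sxy = Σxy − (Σx)(Σy)/n = 1375 − 1274 = 101
b = Sxy/Sxx = 101/40 = 2.525
a = ȳ − b·x̄ = 30.333333 − 2.525·7 = 12.658333
ŷ(9) = 12.658333 + 2.525·9 = 35.383333
residual = y − ŷ = 35 − 35.383333 = -0.383333

-0.38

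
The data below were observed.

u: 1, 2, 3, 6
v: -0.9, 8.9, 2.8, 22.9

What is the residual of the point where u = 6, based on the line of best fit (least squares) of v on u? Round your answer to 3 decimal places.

n = 4, Σx = 12, Σy = 33.7, Σxy = 162.7, Σx² = 50
Sxx = Σx² − (Σx)²/n = 50 − 36 = 14
Sxy = Σxy − (Σx)(Σy)/n = 162.7 − 101.1 = 61.6
b = Sxy/Sxx = 61.6/14 = 4.4
a = ȳ − b·x̄ = 8.425 − 4.4·3 = -4.775
ŷ(6) = -4.775 + 4.4·6 = 21.625
residual = y − ŷ = 22.9 − 21.625 = 1.275

1.275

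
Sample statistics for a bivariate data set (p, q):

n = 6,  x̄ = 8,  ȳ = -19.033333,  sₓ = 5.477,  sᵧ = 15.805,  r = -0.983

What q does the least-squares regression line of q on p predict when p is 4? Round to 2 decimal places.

-7.69

b = r · sᵧ/sₓ = -0.983 · 15.805/5.477 = -2.836647
a = ȳ − b·x̄ = -19.033333 − (-2.836647)·8 = 3.659842
ŷ(4) = a + b·4 = 3.659842 + (-2.836647)·4 = -7.686745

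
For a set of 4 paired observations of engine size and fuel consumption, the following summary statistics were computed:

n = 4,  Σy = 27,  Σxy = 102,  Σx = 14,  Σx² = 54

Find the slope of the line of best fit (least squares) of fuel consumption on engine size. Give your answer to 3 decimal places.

Sxx = Σx² − (Σx)²/n = 54 − 49 = 5
Sxy = Σxy − (Σx)(Σy)/n = 102 − 94.5 = 7.5
b = Sxy/Sxx = 7.5/5 = 1.5

1.500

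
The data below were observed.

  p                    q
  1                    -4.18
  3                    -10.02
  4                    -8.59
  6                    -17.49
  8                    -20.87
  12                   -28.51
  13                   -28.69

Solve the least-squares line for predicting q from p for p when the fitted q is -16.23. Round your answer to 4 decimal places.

n = 7, Σx = 47, Σy = -118.35, Σxy = -1055.59, Σx² = 439
Sxx = Σx² − (Σx)²/n = 439 − 315.571429 = 123.428571
Sxy = Σxy − (Σx)(Σy)/n = -1055.59 − (-794.635714) = -260.954286
b = Sxy/Sxx = -260.954286/123.428571 = -2.114213
a = ȳ − b·x̄ = -16.907143 − (-2.114213)·6.714286 = -2.711713
Set a + b·x = -16.23: x = (-16.23 − (-2.711713)) / (-2.114213) = 6.394004

6.3940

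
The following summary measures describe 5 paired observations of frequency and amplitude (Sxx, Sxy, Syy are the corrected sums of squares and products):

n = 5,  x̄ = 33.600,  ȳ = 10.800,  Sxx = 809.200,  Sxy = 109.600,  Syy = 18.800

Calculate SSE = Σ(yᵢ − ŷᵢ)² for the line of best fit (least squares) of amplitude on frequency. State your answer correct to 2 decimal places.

3.96

b = Sxy/Sxx = 109.6/809.2 = 0.135442
SSE = Syy − b·Sxy = 18.8 − 0.135442·109.6 = 3.955512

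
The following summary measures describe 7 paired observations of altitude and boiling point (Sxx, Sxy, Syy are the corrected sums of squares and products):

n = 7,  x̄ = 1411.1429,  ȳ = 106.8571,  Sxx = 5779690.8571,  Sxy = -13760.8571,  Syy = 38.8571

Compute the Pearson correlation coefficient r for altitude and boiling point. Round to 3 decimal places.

-0.918

r = Sxy/√(Sxx·Syy) = -13760.8571/√(224582025.603420) = -13760.8571/14986.061044 = -0.918244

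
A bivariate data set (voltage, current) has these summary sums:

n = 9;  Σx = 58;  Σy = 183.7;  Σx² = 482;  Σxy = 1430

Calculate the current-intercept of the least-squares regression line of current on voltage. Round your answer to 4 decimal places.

Sxx = Σx² − (Σx)²/n = 482 − 373.777778 = 108.222222
Sxy = Σxy − (Σx)(Σy)/n = 1430 − 1183.844444 = 246.155556
b = Sxy/Sxx = 246.155556/108.222222 = 2.274538
a = ȳ − b·x̄ = 20.411111 − 2.274538·6.444444 = 5.752977

5.7530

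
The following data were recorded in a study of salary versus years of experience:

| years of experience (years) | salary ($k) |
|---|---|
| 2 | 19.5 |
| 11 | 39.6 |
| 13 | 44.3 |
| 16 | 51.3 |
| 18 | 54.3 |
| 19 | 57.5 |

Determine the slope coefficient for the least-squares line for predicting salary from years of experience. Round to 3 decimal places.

2.219

n = 6, Σx = 79, Σy = 266.5, Σxy = 3941.2, Σx² = 1235
Sxx = Σx² − (Σx)²/n = 1235 − 1040.166667 = 194.833333
Sxy = Σxy − (Σx)(Σy)/n = 3941.2 − 3508.916667 = 432.283333
b = Sxy/Sxx = 432.283333/194.833333 = 2.218734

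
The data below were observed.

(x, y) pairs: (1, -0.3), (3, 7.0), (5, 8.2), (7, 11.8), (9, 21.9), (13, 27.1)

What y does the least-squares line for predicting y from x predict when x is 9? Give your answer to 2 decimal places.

n = 6, Σx = 38, Σy = 75.7, Σxy = 693.7, Σx² = 334
Sxx = Σx² − (Σx)²/n = 334 − 240.666667 = 93.333333
Sxy = Σxy − (Σx)(Σy)/n = 693.7 − 479.433333 = 214.266667
b = Sxy/Sxx = 214.266667/93.333333 = 2.295714
a = ȳ − b·x̄ = 12.616667 − 2.295714·6.333333 = -1.922857
ŷ(9) = a + b·9 = -1.922857 + 2.295714·9 = 18.738571

18.74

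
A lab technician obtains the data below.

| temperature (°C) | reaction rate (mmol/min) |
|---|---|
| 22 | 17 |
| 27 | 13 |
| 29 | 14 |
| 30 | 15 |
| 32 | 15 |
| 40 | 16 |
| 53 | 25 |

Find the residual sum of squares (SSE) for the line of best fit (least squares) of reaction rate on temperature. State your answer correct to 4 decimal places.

33.5369

n = 7, Σx = 233, Σy = 115, Σxy = 4026, Σx² = 8387, Σy² = 1985
Sxx = Σx² − (Σx)²/n = 8387 − 7755.571429 = 631.428571
Sxy = Σxy − (Σx)(Σy)/n = 4026 − 3827.857143 = 198.142857
Syy = Σy² − (Σy)²/n = 1985 − 1889.285714 = 95.714286
b = Sxy/Sxx = 198.142857/631.428571 = 0.313801
SSE = Syy − b·Sxy = 95.714286 − 0.313801·198.142857 = 33.536878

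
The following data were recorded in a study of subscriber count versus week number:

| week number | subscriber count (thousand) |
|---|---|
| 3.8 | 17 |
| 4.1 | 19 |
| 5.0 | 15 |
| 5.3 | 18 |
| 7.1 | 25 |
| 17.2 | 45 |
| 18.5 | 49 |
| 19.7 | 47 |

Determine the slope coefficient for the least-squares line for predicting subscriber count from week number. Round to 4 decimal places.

n = 8, Σx = 80.7, Σy = 235, Σxy = 3096.8, Σx² = 1160.93
Sxx = Σx² − (Σx)²/n = 1160.93 − 814.06125 = 346.86875
Sxy = Σxy − (Σx)(Σy)/n = 3096.8 − 2370.5625 = 726.2375
b = Sxy/Sxx = 726.2375/346.86875 = 2.093695

2.0937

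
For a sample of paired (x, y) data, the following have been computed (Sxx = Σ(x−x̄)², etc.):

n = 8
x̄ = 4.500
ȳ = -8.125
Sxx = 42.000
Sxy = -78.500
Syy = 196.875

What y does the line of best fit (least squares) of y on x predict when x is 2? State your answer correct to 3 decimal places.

-3.452

b = Sxy/Sxx = -78.5/42 = -1.869048
a = ȳ − b·x̄ = -8.125 − (-1.869048)·4.5 = 0.285714
ŷ(2) = a + b·2 = 0.285714 + (-1.869048)·2 = -3.452381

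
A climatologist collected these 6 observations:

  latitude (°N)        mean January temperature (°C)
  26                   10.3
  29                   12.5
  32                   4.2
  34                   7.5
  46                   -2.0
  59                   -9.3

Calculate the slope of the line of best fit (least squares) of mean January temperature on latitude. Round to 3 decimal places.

n = 6, Σx = 226, Σy = 23.2, Σxy = 379, Σx² = 9294
Sxx = Σx² − (Σx)²/n = 9294 − 8512.666667 = 781.333333
Sxy = Σxy − (Σx)(Σy)/n = 379 − 873.866667 = -494.866667
b = Sxy/Sxx = -494.866667/781.333333 = -0.633362

-0.633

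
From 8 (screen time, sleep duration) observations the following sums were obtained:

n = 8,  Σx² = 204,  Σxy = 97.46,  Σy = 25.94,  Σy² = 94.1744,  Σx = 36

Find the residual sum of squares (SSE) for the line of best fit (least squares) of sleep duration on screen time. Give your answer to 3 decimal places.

Sxx = Σx² − (Σx)²/n = 204 − 162 = 42
Sxy = Σxy − (Σx)(Σy)/n = 97.46 − 116.73 = -19.27
Syy = Σy² − (Σy)²/n = 94.1744 − 84.11045 = 10.06395
b = Sxy/Sxx = -19.27/42 = -0.458810
SSE = Syy − b·Sxy = 10.06395 − (-0.458810)·(-19.27) = 1.222690

1.223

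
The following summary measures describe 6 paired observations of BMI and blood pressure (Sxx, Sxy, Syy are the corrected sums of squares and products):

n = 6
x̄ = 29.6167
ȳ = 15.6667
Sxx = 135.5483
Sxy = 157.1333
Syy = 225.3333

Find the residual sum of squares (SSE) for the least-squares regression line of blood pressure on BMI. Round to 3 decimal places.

43.178

b = Sxy/Sxx = 157.1333/135.5483 = 1.159242
SSE = Syy − b·Sxy = 225.3333 − 1.159242·157.1333 = 43.177759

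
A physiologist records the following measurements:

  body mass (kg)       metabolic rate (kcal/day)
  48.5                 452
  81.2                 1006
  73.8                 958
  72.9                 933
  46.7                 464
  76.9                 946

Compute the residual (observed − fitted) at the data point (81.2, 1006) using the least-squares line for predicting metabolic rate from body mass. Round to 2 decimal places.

-36.67

n = 6, Σx = 400, Σy = 4759, Σxy = 336741.5, Σx² = 27801.04
Sxx = Σx² − (Σx)²/n = 27801.04 − 26666.666667 = 1134.373333
Sxy = Σxy − (Σx)(Σy)/n = 336741.5 − 317266.666667 = 19474.833333
b = Sxy/Sxx = 19474.833333/1134.373333 = 17.167922
a = ȳ − b·x̄ = 793.166667 − 17.167922·66.666667 = -351.361492
ŷ(81.2) = -351.361492 + 17.167922·81.2 = 1042.673805
residual = y − ŷ = 1006 − 1042.673805 = -36.673805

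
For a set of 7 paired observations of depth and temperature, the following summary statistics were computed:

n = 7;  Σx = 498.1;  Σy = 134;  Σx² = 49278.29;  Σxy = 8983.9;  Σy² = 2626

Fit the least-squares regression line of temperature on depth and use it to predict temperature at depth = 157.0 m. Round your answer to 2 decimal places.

Sxx = Σx² − (Σx)²/n = 49278.29 − 35443.372857 = 13834.917143
Sxy = Σxy − (Σx)(Σy)/n = 8983.9 − 9535.057143 = -551.157143
b = Sxy/Sxx = -551.157143/13834.917143 = -0.039838
a = ȳ − b·x̄ = 19.142857 − (-0.039838)·71.157143 = 21.977624
ŷ(157.0) = a + b·157.0 = 21.977624 + (-0.039838)·157 = 15.723039

15.72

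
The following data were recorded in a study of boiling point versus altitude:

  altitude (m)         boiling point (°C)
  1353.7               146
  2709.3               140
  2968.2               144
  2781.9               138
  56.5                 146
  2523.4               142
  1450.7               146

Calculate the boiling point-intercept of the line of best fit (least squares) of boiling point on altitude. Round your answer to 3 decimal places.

147.490

n = 7, Σx = 13843.7, Σy = 1002, Σxy = 1966639.2, Σx² = 34197259.33
Sxx = Σx² − (Σx)²/n = 34197259.33 − 27378289.955714 = 6818969.374286
Sxy = Σxy − (Σx)(Σy)/n = 1966639.2 − 1981626.771429 = -14987.571429
b = Sxy/Sxx = -14987.571429/6818969.374286 = -0.002198
a = ȳ − b·x̄ = 143.142857 − (-0.002198)·1977.671429 = 147.489627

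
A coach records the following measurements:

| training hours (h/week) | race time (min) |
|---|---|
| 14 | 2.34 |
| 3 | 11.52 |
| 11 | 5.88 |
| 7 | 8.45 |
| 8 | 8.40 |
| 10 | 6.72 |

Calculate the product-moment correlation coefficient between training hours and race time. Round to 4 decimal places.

-0.9856

n = 6, Σx = 53, Σy = 43.31, Σxy = 325.55, Σx² = 539, Σy² = 359.8813
Sxx = Σx² − (Σx)²/n = 539 − 468.166667 = 70.833333
Sxy = Σxy − (Σx)(Σy)/n = 325.55 − 382.571667 = -57.021667
Syy = Σy² − (Σy)²/n = 359.8813 − 312.626017 = 47.255283
r = Sxy/√(Sxx·Syy) = -57.021667/√(3347.249236) = -57.021667/57.855417 = -0.985589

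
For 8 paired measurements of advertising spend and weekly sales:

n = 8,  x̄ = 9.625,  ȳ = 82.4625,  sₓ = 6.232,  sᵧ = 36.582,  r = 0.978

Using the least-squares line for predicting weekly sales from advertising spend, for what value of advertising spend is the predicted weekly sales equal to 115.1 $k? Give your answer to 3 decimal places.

b = r · sᵧ/sₓ = 0.978 · 36.582/6.232 = 5.740885
a = ȳ − b·x̄ = 82.4625 − 5.740885·9.625 = 27.206481
Set a + b·x = 115.1: x = (115.1 − 27.206481) / 5.740885 = 15.310099

15.310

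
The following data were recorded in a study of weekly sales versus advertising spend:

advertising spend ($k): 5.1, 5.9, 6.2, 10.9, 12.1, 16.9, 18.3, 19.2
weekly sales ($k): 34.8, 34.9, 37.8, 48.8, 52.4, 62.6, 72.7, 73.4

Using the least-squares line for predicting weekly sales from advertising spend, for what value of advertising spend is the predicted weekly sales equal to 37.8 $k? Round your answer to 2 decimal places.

6.59

n = 8, Σx = 94.6, Σy = 417.4, Σxy = 5581.34, Σx² = 1353.62
Sxx = Σx² − (Σx)²/n = 1353.62 − 1118.645 = 234.975
Sxy = Σxy − (Σx)(Σy)/n = 5581.34 − 4935.755 = 645.585
b = Sxy/Sxx = 645.585/234.975 = 2.747462
a = ȳ − b·x̄ = 52.175 − 2.747462·11.825 = 19.686256
Set a + b·x = 37.8: x = (37.8 − 19.686256) / 2.747462 = 6.592899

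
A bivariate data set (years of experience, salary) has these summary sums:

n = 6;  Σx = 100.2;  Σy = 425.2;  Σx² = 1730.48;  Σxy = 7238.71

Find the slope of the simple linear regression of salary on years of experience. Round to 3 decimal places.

2.413

Sxx = Σx² − (Σx)²/n = 1730.48 − 1673.34 = 57.14
Sxy = Σxy − (Σx)(Σy)/n = 7238.71 − 7100.84 = 137.87
b = Sxy/Sxx = 137.87/57.14 = 2.412846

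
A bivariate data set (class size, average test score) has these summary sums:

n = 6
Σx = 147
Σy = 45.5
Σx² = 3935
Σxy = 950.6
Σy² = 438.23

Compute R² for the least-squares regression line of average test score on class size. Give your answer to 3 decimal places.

Sxx = Σx² − (Σx)²/n = 3935 − 3601.5 = 333.5
Sxy = Σxy − (Σx)(Σy)/n = 950.6 − 1114.75 = -164.15
Syy = Σy² − (Σy)²/n = 438.23 − 345.041667 = 93.188333
R² = Sxy²/(Sxx·Syy) = (-164.15)²/(333.5·93.188333) = 0.867011

0.867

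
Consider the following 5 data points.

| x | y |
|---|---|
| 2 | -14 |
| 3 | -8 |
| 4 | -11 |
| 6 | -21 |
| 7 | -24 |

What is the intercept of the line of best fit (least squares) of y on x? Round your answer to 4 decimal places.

-3.6279

n = 5, Σx = 22, Σy = -78, Σxy = -390, Σx² = 114
Sxx = Σx² − (Σx)²/n = 114 − 96.8 = 17.2
Sxy = Σxy − (Σx)(Σy)/n = -390 − (-343.2) = -46.8
b = Sxy/Sxx = -46.8/17.2 = -2.720930
a = ȳ − b·x̄ = -15.6 − (-2.720930)·4.4 = -3.627907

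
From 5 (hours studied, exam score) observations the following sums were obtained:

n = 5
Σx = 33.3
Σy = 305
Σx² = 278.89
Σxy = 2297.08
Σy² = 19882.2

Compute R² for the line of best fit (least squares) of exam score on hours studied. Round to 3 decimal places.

0.968

Sxx = Σx² − (Σx)²/n = 278.89 − 221.778 = 57.112
Sxy = Σxy − (Σx)(Σy)/n = 2297.08 − 2031.3 = 265.78
Syy = Σy² − (Σy)²/n = 19882.2 − 18605 = 1277.2
R² = Sxy²/(Sxx·Syy) = (265.78)²/(57.112·1277.2) = 0.968408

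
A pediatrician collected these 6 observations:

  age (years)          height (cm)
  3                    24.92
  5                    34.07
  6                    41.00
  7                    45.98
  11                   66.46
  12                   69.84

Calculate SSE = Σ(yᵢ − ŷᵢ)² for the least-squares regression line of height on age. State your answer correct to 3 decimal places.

n = 6, Σx = 44, Σy = 282.27, Σxy = 2382.11, Σx² = 384, Σy² = 14871.4889
Sxx = Σx² − (Σx)²/n = 384 − 322.666667 = 61.333333
Sxy = Σxy − (Σx)(Σy)/n = 2382.11 − 2069.98 = 312.13
Syy = Σy² − (Σy)²/n = 14871.4889 − 13279.39215 = 1592.09675
b = Sxy/Sxx = 312.13/61.333333 = 5.089076
SSE = Syy − b·Sxy = 1592.09675 − 5.089076·312.13 = 3.643431

3.643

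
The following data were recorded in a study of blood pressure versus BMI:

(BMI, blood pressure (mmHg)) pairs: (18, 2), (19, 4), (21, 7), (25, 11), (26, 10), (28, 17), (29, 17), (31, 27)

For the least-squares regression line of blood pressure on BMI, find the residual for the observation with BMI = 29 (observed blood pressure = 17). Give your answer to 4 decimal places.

-1.9189

n = 8, Σx = 197, Σy = 95, Σxy = 2600, Σx² = 5013
Sxx = Σx² − (Σx)²/n = 5013 − 4851.125 = 161.875
Sxy = Σxy − (Σx)(Σy)/n = 2600 − 2339.375 = 260.625
b = Sxy/Sxx = 260.625/161.875 = 1.610039
a = ȳ − b·x̄ = 11.875 − 1.610039·24.625 = -27.772201
ŷ(29) = -27.772201 + 1.610039·29 = 18.918919
residual = y − ŷ = 17 − 18.918919 = -1.918919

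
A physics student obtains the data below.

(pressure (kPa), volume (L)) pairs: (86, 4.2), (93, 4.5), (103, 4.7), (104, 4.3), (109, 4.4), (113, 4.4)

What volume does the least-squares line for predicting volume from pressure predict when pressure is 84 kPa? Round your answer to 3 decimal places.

n = 6, Σx = 608, Σy = 26.5, Σxy = 2687.8, Σx² = 62120
Sxx = Σx² − (Σx)²/n = 62120 − 61610.666667 = 509.333333
Sxy = Σxy − (Σx)(Σy)/n = 2687.8 − 2685.333333 = 2.466667
b = Sxy/Sxx = 2.466667/509.333333 = 0.004843
a = ȳ − b·x̄ = 4.416667 − 0.004843·101.333333 = 3.925916
ŷ(84) = a + b·84 = 3.925916 + 0.004843·84 = 4.332723

4.333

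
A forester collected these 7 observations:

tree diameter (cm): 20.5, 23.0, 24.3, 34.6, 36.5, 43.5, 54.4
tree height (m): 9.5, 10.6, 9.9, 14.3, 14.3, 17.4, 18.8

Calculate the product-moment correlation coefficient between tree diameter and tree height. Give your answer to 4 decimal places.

n = 7, Σx = 236.8, Σy = 94.8, Σxy = 3475.47, Σx² = 8920.76, Σy² = 1365.8
Sxx = Σx² − (Σx)²/n = 8920.76 − 8010.605714 = 910.154286
Sxy = Σxy − (Σx)(Σy)/n = 3475.47 − 3206.948571 = 268.521429
Syy = Σy² − (Σy)²/n = 1365.8 − 1283.862857 = 81.937143
r = Sxy/√(Sxx·Syy) = 268.521429/√(74575.441731) = 268.521429/273.085045 = 0.983289

0.9833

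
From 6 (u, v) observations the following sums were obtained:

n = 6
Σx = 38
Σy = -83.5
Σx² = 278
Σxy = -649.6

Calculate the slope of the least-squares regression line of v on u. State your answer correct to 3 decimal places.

Sxx = Σx² − (Σx)²/n = 278 − 240.666667 = 37.333333
Sxy = Σxy − (Σx)(Σy)/n = -649.6 − (-528.833333) = -120.766667
b = Sxy/Sxx = -120.766667/37.333333 = -3.234821

-3.235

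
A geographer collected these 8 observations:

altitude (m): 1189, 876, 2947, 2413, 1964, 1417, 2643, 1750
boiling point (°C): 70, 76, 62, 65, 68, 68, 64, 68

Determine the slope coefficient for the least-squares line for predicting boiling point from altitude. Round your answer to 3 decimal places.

n = 8, Σx = 15199, Σy = 541, Σxy = 1007425, Σx² = 32601609
Sxx = Σx² − (Σx)²/n = 32601609 − 28876200.125 = 3725408.875
Sxy = Σxy − (Σx)(Σy)/n = 1007425 − 1027832.375 = -20407.375
b = Sxy/Sxx = -20407.375/3725408.875 = -0.005478

-0.005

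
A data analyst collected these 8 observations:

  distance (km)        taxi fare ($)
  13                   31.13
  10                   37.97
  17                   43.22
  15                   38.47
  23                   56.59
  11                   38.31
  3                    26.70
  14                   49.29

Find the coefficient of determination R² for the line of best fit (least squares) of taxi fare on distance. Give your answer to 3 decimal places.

0.720

n = 8, Σx = 106, Σy = 321.68, Σxy = 4589.32, Σx² = 1638, Σy² = 13571.1854
Sxx = Σx² − (Σx)²/n = 1638 − 1404.5 = 233.5
Sxy = Σxy − (Σx)(Σy)/n = 4589.32 − 4262.26 = 327.06
Syy = Σy² − (Σy)²/n = 13571.1854 − 12934.7528 = 636.4326
R² = Sxy²/(Sxx·Syy) = (327.06)²/(233.5·636.4326) = 0.719806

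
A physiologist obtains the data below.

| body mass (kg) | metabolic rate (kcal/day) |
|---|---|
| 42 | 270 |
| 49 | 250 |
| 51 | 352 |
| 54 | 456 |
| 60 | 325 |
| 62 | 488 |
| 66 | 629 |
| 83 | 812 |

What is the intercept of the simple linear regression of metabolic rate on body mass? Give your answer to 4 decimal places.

-379.7299

n = 8, Σx = 467, Σy = 3582, Σxy = 224832, Σx² = 28371
Sxx = Σx² − (Σx)²/n = 28371 − 27261.125 = 1109.875
Sxy = Σxy − (Σx)(Σy)/n = 224832 − 209099.25 = 15732.75
b = Sxy/Sxx = 15732.75/1109.875 = 14.175245
a = ȳ − b·x̄ = 447.75 − 14.175245·58.375 = -379.729925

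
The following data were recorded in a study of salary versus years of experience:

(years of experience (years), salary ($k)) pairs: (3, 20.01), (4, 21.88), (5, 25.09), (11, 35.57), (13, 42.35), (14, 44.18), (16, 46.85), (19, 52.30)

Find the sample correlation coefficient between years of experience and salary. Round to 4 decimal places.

0.9968

n = 8, Σx = 85, Σy = 288.23, Σxy = 3576.64, Σx² = 1153, Σy² = 11449.4749
Sxx = Σx² − (Σx)²/n = 1153 − 903.125 = 249.875
Sxy = Σxy − (Σx)(Σy)/n = 3576.64 − 3062.44375 = 514.19625
Syy = Σy² − (Σy)²/n = 11449.4749 − 10384.566613 = 1064.908287
r = Sxy/√(Sxx·Syy) = 514.19625/√(266093.958339) = 514.19625/515.842959 = 0.996808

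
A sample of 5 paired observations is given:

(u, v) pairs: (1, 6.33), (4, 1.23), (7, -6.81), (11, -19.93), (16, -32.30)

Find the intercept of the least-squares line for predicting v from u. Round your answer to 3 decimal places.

n = 5, Σx = 39, Σy = -51.48, Σxy = -772.45, Σx² = 443
Sxx = Σx² − (Σx)²/n = 443 − 304.2 = 138.8
Sxy = Σxy − (Σx)(Σy)/n = -772.45 − (-401.544) = -370.906
b = Sxy/Sxx = -370.906/138.8 = -2.672233
a = ȳ − b·x̄ = -10.296 − (-2.672233)·7.8 = 10.547421

10.547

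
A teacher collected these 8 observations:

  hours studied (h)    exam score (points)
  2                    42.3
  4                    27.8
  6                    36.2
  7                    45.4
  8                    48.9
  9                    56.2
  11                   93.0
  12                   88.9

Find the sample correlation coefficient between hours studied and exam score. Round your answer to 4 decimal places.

0.8554

n = 8, Σx = 59, Σy = 438.7, Σxy = 3717.6, Σx² = 515, Σy² = 28035.59
Sxx = Σx² − (Σx)²/n = 515 − 435.125 = 79.875
Sxy = Σxy − (Σx)(Σy)/n = 3717.6 − 3235.4125 = 482.1875
Syy = Σy² − (Σy)²/n = 28035.59 − 24057.21125 = 3978.37875
r = Sxy/√(Sxx·Syy) = 482.1875/√(317773.002656) = 482.1875/563.713582 = 0.855377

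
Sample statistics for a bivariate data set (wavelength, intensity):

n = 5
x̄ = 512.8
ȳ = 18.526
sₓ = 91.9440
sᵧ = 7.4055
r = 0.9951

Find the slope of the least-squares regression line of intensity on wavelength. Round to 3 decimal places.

0.080

b = r · sᵧ/sₓ = 0.9951 · 7.4055/91.944 = 0.080149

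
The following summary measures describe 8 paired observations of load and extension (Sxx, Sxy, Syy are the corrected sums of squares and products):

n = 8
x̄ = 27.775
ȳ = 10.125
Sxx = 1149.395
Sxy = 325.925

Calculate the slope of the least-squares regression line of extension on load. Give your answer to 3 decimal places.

0.284

b = Sxy/Sxx = 325.925/1149.395 = 0.283562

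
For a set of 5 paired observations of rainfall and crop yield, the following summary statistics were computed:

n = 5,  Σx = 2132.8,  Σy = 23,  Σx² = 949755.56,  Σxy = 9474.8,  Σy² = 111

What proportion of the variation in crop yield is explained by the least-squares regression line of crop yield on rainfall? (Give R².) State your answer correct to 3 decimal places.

Sxx = Σx² − (Σx)²/n = 949755.56 − 909767.168 = 39988.392
Sxy = Σxy − (Σx)(Σy)/n = 9474.8 − 9810.88 = -336.08
Syy = Σy² − (Σy)²/n = 111 − 105.8 = 5.2
R² = Sxy²/(Sxx·Syy) = (-336.08)²/(39988.392·5.2) = 0.543185

0.543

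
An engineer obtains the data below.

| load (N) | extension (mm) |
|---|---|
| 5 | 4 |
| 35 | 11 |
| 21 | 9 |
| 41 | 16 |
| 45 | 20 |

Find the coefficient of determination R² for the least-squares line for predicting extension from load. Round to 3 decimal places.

n = 5, Σx = 147, Σy = 60, Σxy = 2150, Σx² = 5397, Σy² = 874
Sxx = Σx² − (Σx)²/n = 5397 − 4321.8 = 1075.2
Sxy = Σxy − (Σx)(Σy)/n = 2150 − 1764 = 386
Syy = Σy² − (Σy)²/n = 874 − 720 = 154
R² = Sxy²/(Sxx·Syy) = (386)²/(1075.2·154) = 0.899839

0.900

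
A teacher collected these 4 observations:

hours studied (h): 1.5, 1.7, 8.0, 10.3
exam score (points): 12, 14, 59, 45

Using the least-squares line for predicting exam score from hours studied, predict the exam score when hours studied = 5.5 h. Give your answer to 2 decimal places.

n = 4, Σx = 21.5, Σy = 130, Σxy = 977.3, Σx² = 175.23
Sxx = Σx² − (Σx)²/n = 175.23 − 115.5625 = 59.6675
Sxy = Σxy − (Σx)(Σy)/n = 977.3 − 698.75 = 278.55
b = Sxy/Sxx = 278.55/59.6675 = 4.668371
a = ȳ − b·x̄ = 32.5 − 4.668371·5.375 = 7.407508
ŷ(5.5) = a + b·5.5 = 7.407508 + 4.668371·5.5 = 33.083546

33.08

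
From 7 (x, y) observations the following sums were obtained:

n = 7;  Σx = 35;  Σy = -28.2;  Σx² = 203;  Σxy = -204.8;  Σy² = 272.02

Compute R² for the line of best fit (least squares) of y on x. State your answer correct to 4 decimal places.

0.9177

Sxx = Σx² − (Σx)²/n = 203 − 175 = 28
Sxy = Σxy − (Σx)(Σy)/n = -204.8 − (-141) = -63.8
Syy = Σy² − (Σy)²/n = 272.02 − 113.605714 = 158.414286
R² = Sxy²/(Sxx·Syy) = (-63.8)²/(28·158.414286) = 0.917675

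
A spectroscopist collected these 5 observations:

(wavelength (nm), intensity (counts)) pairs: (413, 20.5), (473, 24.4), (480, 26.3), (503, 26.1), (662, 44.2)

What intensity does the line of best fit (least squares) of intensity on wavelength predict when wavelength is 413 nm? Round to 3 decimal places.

n = 5, Σx = 2531, Σy = 141.5, Σxy = 75020.4, Σx² = 1315951
Sxx = Σx² − (Σx)²/n = 1315951 − 1281192.2 = 34758.8
Sxy = Σxy − (Σx)(Σy)/n = 75020.4 − 71627.3 = 3393.1
b = Sxy/Sxx = 3393.1/34758.8 = 0.097618
a = ȳ − b·x̄ = 28.3 − 0.097618·506.2 = -21.114457
ŷ(413) = a + b·413 = -21.114457 + 0.097618·413 = 19.201961

19.202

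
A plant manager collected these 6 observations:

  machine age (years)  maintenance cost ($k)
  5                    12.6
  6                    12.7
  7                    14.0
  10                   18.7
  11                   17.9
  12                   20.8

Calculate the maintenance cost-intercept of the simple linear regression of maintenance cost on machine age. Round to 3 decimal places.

6.132

n = 6, Σx = 51, Σy = 96.7, Σxy = 870.7, Σx² = 475
Sxx = Σx² − (Σx)²/n = 475 − 433.5 = 41.5
Sxy = Σxy − (Σx)(Σy)/n = 870.7 − 821.95 = 48.75
b = Sxy/Sxx = 48.75/41.5 = 1.174699
a = ȳ − b·x̄ = 16.116667 − 1.174699·8.5 = 6.131727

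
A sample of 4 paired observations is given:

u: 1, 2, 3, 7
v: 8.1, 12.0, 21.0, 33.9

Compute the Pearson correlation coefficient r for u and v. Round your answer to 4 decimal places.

0.9810

n = 4, Σx = 13, Σy = 75, Σxy = 332.4, Σx² = 63, Σy² = 1799.82
Sxx = Σx² − (Σx)²/n = 63 − 42.25 = 20.75
Sxy = Σxy − (Σx)(Σy)/n = 332.4 − 243.75 = 88.65
Syy = Σy² − (Σy)²/n = 1799.82 − 1406.25 = 393.57
r = Sxy/√(Sxx·Syy) = 88.65/√(8166.5775) = 88.65/90.369118 = 0.980977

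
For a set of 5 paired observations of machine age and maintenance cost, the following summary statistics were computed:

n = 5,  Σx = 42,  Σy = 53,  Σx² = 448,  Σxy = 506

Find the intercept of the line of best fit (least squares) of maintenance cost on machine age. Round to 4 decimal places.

Sxx = Σx² − (Σx)²/n = 448 − 352.8 = 95.2
Sxy = Σxy − (Σx)(Σy)/n = 506 − 445.2 = 60.8
b = Sxy/Sxx = 60.8/95.2 = 0.638655
a = ȳ − b·x̄ = 10.6 − 0.638655·8.4 = 5.235294

5.2353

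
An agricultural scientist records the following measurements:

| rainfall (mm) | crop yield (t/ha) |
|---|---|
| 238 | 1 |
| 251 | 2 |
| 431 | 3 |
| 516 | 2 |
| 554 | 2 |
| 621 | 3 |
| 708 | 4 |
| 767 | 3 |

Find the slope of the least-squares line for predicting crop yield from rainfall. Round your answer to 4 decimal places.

0.0036

n = 8, Σx = 4086, Σy = 20, Σxy = 11169, Σx² = 2353772
Sxx = Σx² − (Σx)²/n = 2353772 − 2086924.5 = 266847.5
Sxy = Σxy − (Σx)(Σy)/n = 11169 − 10215 = 954
b = Sxy/Sxx = 954/266847.5 = 0.003575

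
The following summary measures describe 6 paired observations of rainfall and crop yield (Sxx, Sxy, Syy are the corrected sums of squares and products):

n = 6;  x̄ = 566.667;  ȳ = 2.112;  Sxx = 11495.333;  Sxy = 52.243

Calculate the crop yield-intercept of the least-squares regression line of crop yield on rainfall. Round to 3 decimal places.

b = Sxy/Sxx = 52.243/11495.333 = 0.004545
a = ȳ − b·x̄ = 2.112 − 0.004545·566.667 = -0.463339

-0.463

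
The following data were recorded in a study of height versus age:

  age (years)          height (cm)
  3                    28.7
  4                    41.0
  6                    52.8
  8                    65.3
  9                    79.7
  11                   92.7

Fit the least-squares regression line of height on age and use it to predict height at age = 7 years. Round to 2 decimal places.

61.33

n = 6, Σx = 41, Σy = 360.2, Σxy = 2826.3, Σx² = 327
Sxx = Σx² − (Σx)²/n = 327 − 280.166667 = 46.833333
Sxy = Σxy − (Σx)(Σy)/n = 2826.3 − 2461.366667 = 364.933333
b = Sxy/Sxx = 364.933333/46.833333 = 7.792171
a = ȳ − b·x̄ = 60.033333 − 7.792171·6.833333 = 6.786833
ŷ(7) = a + b·7 = 6.786833 + 7.792171·7 = 61.332028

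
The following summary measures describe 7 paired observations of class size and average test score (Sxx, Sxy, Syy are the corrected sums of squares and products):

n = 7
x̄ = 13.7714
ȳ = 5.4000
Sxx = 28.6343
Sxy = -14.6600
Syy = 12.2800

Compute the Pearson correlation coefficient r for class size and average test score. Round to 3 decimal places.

r = Sxy/√(Sxx·Syy) = -14.66/√(351.629204) = -14.66/18.751779 = -0.781793

-0.782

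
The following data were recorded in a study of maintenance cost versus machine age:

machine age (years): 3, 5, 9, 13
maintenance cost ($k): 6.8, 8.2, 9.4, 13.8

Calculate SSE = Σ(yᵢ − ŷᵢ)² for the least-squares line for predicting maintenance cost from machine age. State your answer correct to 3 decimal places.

n = 4, Σx = 30, Σy = 38.2, Σxy = 325.4, Σx² = 284, Σy² = 392.28
Sxx = Σx² − (Σx)²/n = 284 − 225 = 59
Sxy = Σxy − (Σx)(Σy)/n = 325.4 − 286.5 = 38.9
Syy = Σy² − (Σy)²/n = 392.28 − 364.81 = 27.47
b = Sxy/Sxx = 38.9/59 = 0.659322
SSE = Syy − b·Sxy = 27.47 − 0.659322·38.9 = 1.822373

1.822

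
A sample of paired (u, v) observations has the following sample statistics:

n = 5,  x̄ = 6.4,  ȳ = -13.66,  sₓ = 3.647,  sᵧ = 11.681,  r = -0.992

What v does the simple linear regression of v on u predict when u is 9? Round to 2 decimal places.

b = r · sᵧ/sₓ = -0.992 · 11.681/3.647 = -3.177283
a = ȳ − b·x̄ = -13.66 − (-3.177283)·6.4 = 6.674613
ŷ(9) = a + b·9 = 6.674613 + (-3.177283)·9 = -21.920936

-21.92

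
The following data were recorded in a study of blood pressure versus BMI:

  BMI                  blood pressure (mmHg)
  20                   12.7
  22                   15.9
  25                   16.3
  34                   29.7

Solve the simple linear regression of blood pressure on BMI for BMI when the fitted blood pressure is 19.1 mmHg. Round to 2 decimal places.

25.63

n = 4, Σx = 101, Σy = 74.6, Σxy = 2021.1, Σx² = 2665
Sxx = Σx² − (Σx)²/n = 2665 − 2550.25 = 114.75
Sxy = Σxy − (Σx)(Σy)/n = 2021.1 − 1883.65 = 137.45
b = Sxy/Sxx = 137.45/114.75 = 1.197821
a = ȳ − b·x̄ = 18.65 − 1.197821·25.25 = -11.594989
Set a + b·x = 19.1: x = (19.1 − (-11.594989)) / 1.197821 = 25.625682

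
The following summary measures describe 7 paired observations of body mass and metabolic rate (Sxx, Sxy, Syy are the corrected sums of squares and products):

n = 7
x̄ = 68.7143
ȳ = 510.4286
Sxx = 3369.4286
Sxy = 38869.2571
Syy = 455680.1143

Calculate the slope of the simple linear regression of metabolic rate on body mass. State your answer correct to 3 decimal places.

11.536

b = Sxy/Sxx = 38869.2571/3369.4286 = 11.535860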